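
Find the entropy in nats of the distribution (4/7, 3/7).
0.6829 nats

Shannon entropy is H(X) = -Σ p(x) log p(x).

For P = (4/7, 3/7):
H = -4/7 × log_e(4/7) -3/7 × log_e(3/7)
H = 0.6829 nats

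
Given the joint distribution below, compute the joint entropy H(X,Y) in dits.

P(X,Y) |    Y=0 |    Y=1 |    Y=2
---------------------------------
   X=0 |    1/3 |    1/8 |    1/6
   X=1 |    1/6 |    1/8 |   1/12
0.7341 dits

Joint entropy is H(X,Y) = -Σ_{x,y} p(x,y) log p(x,y).

Summing over all non-zero entries:
H(X,Y) = -[1/3·log_10(1/3) + 1/8·log_10(1/8) + 1/6·log_10(1/6) + 1/6·log_10(1/6) + 1/8·log_10(1/8) + 1/12·log_10(1/12)]
H(X,Y) = 0.7341 dits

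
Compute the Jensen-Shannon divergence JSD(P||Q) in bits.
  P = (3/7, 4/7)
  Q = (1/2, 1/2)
0.0037 bits

Jensen-Shannon divergence is:
JSD(P||Q) = 0.5 × D_KL(P||M) + 0.5 × D_KL(Q||M)
where M = 0.5 × (P + Q) is the mixture distribution.

M = 0.5 × (3/7, 4/7) + 0.5 × (1/2, 1/2) = (13/28, 15/28)

D_KL(P||M) = 0.0037 bits
D_KL(Q||M) = 0.0037 bits

JSD(P||Q) = 0.5 × 0.0037 + 0.5 × 0.0037 = 0.0037 bits

Unlike KL divergence, JSD is symmetric and bounded: 0 ≤ JSD ≤ log(2).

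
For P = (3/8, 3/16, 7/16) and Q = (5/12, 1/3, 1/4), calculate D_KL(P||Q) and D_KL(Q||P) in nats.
D_KL(P||Q) = 0.0974, D_KL(Q||P) = 0.0958

KL divergence is not symmetric: D_KL(P||Q) ≠ D_KL(Q||P) in general.

D_KL(P||Q) = 0.0974 nats
D_KL(Q||P) = 0.0958 nats

No, they are not equal!

This asymmetry is why KL divergence is not a true distance metric.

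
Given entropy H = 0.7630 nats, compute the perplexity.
2.1447

Perplexity is e^H (or exp(H) for natural log).

H = 0.7630 nats
Perplexity = e^0.7630 = 2.1447

Interpretation: The model's uncertainty is equivalent to choosing uniformly among 2.1 options.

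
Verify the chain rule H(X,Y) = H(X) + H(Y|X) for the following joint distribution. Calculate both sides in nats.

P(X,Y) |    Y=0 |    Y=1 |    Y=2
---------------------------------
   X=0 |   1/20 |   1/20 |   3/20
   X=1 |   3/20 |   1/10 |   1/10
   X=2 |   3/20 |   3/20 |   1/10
H(X,Y) = 2.1286, H(X) = 1.0805, H(Y|X) = 1.0481 (all in nats)

Chain rule: H(X,Y) = H(X) + H(Y|X)

Left side — joint entropy directly:
H(X,Y) = -Σ p(x,y) log p(x,y) = 2.1286 nats

Right side — compute H(Y|X) from the conditional distributions:
P(X) = (1/4, 7/20, 2/5), so H(X) = 1.0805 nats
H(Y|X) = Σ_x P(X=x) · H(Y|X=x):
  P(Y|X=0) = (1/5, 1/5, 3/5), H(Y|X=0) = 0.9503, weight P(X=0) = 1/4
  P(Y|X=1) = (3/7, 2/7, 2/7), H(Y|X=1) = 1.0790, weight P(X=1) = 7/20
  P(Y|X=2) = (3/8, 3/8, 1/4), H(Y|X=2) = 1.0822, weight P(X=2) = 2/5
H(Y|X) = 1.0481 nats

H(X) + H(Y|X) = 1.0805 + 1.0481 = 2.1286 nats

Both sides equal 2.1286 nats. ✓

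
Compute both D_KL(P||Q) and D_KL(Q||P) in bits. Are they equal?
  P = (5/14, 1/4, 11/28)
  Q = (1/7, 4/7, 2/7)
D_KL(P||Q) = 0.3544, D_KL(Q||P) = 0.3614

KL divergence is not symmetric: D_KL(P||Q) ≠ D_KL(Q||P) in general.

D_KL(P||Q) = 0.3544 bits
D_KL(Q||P) = 0.3614 bits

No, they are not equal!

This asymmetry is why KL divergence is not a true distance metric.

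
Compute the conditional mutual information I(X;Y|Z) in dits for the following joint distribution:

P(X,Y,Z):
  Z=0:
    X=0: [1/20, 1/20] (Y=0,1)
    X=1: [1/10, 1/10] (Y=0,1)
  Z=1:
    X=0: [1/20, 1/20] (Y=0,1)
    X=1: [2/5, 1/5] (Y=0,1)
0.0022 dits

Conditional mutual information: I(X;Y|Z) = H(X|Z) + H(Y|Z) - H(X,Y|Z)

H(Z) = 0.2653
H(X,Z) = 0.4729 → H(X|Z) = 0.2076
H(Y,Z) = 0.5537 → H(Y|Z) = 0.2884
H(X,Y,Z) = 0.7592 → H(X,Y|Z) = 0.4939

I(X;Y|Z) = 0.2076 + 0.2884 - 0.4939 = 0.0022 dits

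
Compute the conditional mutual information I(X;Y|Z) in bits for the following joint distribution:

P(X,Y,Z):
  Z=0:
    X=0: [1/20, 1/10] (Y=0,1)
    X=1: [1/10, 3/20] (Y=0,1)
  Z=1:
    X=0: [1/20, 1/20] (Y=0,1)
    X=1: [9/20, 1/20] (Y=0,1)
0.0568 bits

Conditional mutual information: I(X;Y|Z) = H(X|Z) + H(Y|Z) - H(X,Y|Z)

H(Z) = 0.9710
H(X,Z) = 1.7427 → H(X|Z) = 0.7718
H(Y,Z) = 1.7427 → H(Y|Z) = 0.7718
H(X,Y,Z) = 2.4577 → H(X,Y|Z) = 1.4868

I(X;Y|Z) = 0.7718 + 0.7718 - 1.4868 = 0.0568 bits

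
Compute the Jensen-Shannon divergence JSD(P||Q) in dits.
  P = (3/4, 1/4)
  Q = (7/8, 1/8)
0.0057 dits

Jensen-Shannon divergence is:
JSD(P||Q) = 0.5 × D_KL(P||M) + 0.5 × D_KL(Q||M)
where M = 0.5 × (P + Q) is the mixture distribution.

M = 0.5 × (3/4, 1/4) + 0.5 × (7/8, 1/8) = (13/16, 3/16)

D_KL(P||M) = 0.0052 dits
D_KL(Q||M) = 0.0062 dits

JSD(P||Q) = 0.5 × 0.0052 + 0.5 × 0.0062 = 0.0057 dits

Unlike KL divergence, JSD is symmetric and bounded: 0 ≤ JSD ≤ log(2).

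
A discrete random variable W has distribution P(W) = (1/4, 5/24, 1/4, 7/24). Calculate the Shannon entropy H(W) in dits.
0.5990 dits

Shannon entropy is H(X) = -Σ p(x) log p(x).

For P = (1/4, 5/24, 1/4, 7/24):
H = -1/4 × log_10(1/4) -5/24 × log_10(5/24) -1/4 × log_10(1/4) -7/24 × log_10(7/24)
H = 0.5990 dits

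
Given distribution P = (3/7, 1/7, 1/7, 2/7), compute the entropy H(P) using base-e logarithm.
1.2770 nats

Shannon entropy is H(X) = -Σ p(x) log p(x).

For P = (3/7, 1/7, 1/7, 2/7):
H = -3/7 × log_e(3/7) -1/7 × log_e(1/7) -1/7 × log_e(1/7) -2/7 × log_e(2/7)
H = 1.2770 nats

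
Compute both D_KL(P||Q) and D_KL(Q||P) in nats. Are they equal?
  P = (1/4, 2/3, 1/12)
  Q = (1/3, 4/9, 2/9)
D_KL(P||Q) = 0.1167, D_KL(Q||P) = 0.1336

KL divergence is not symmetric: D_KL(P||Q) ≠ D_KL(Q||P) in general.

D_KL(P||Q) = 0.1167 nats
D_KL(Q||P) = 0.1336 nats

No, they are not equal!

This asymmetry is why KL divergence is not a true distance metric.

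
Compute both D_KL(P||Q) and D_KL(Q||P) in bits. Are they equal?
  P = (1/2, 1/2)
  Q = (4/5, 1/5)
D_KL(P||Q) = 0.3219, D_KL(Q||P) = 0.2781

KL divergence is not symmetric: D_KL(P||Q) ≠ D_KL(Q||P) in general.

D_KL(P||Q) = 0.3219 bits
D_KL(Q||P) = 0.2781 bits

No, they are not equal!

This asymmetry is why KL divergence is not a true distance metric.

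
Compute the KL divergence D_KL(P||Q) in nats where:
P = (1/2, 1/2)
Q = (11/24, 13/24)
0.0035 nats

KL divergence: D_KL(P||Q) = Σ p(x) log(p(x)/q(x))

Computing term by term:
  x=0: 1/2 × log_e[(1/2)/(11/24)] = 1/2 × 0.0870 = 0.0435
  x=1: 1/2 × log_e[(1/2)/(13/24)] = 1/2 × -0.0800 = -0.0400

D_KL(P||Q) = 0.0035 nats

Note: KL divergence is always non-negative and equals 0 iff P = Q.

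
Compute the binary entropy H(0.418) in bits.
0.9805 bits

The binary entropy function is:
H(p) = -p log(p) - (1-p) log(1-p)

H(0.418) = -0.418 × log_2(0.418) - 0.582 × log_2(0.582)
H(0.418) = 0.9805 bits

Note: Binary entropy is maximized at p=0.5 (H=1 bit) and minimized at p=0 or p=1 (H=0).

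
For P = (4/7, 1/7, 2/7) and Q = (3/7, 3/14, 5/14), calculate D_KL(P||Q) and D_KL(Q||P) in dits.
D_KL(P||Q) = 0.0185, D_KL(Q||P) = 0.0188

KL divergence is not symmetric: D_KL(P||Q) ≠ D_KL(Q||P) in general.

D_KL(P||Q) = 0.0185 dits
D_KL(Q||P) = 0.0188 dits

No, they are not equal!

This asymmetry is why KL divergence is not a true distance metric.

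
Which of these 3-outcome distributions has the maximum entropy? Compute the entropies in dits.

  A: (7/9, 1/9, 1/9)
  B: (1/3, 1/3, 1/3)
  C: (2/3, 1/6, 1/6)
B

For a discrete distribution over n outcomes, entropy is maximized by the uniform distribution.

Computing entropies:
H(A) = 0.2969 dits
H(B) = 0.4771 dits
H(C) = 0.3768 dits

The uniform distribution (where all probabilities equal 1/3) achieves the maximum entropy of log_10(3) = 0.4771 dits.

Distribution B has the highest entropy.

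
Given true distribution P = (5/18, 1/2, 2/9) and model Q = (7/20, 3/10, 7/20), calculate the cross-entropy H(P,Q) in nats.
1.1269 nats

Cross-entropy: H(P,Q) = -Σ p(x) log q(x)

Alternatively: H(P,Q) = H(P) + D_KL(P||Q)
H(P) = 1.0366 nats
D_KL(P||Q) = 0.0903 nats

H(P,Q) = 1.0366 + 0.0903 = 1.1269 nats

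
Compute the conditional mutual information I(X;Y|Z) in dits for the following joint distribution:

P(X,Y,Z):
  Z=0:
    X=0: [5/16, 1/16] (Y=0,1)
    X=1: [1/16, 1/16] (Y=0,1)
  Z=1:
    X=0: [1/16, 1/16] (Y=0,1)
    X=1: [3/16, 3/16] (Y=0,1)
0.0111 dits

Conditional mutual information: I(X;Y|Z) = H(X|Z) + H(Y|Z) - H(X,Y|Z)

H(Z) = 0.3010
H(X,Z) = 0.5452 → H(X|Z) = 0.2442
H(Y,Z) = 0.5737 → H(Y|Z) = 0.2726
H(X,Y,Z) = 0.8068 → H(X,Y|Z) = 0.5057

I(X;Y|Z) = 0.2442 + 0.2726 - 0.5057 = 0.0111 dits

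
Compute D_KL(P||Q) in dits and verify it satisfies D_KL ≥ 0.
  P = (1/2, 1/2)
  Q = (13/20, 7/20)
0.0205 dits

KL divergence satisfies the Gibbs inequality: D_KL(P||Q) ≥ 0 for all distributions P, Q.

D_KL(P||Q) = Σ p(x) log(p(x)/q(x))
Term by term:
  x=0: 1/2 × log_10[(1/2)/(13/20)] = -0.0570
  x=1: 1/2 × log_10[(1/2)/(7/20)] = 0.0775
D_KL(P||Q) = 0.0205 dits

D_KL(P||Q) = 0.0205 ≥ 0 ✓

This non-negativity is a fundamental property: relative entropy cannot be negative because it measures how different Q is from P.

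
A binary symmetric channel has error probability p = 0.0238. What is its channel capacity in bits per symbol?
0.8377 bits

For a binary symmetric channel (BSC) with error probability p:
Capacity C = 1 - H(p) bits per symbol

where H(p) = -p log₂(p) - (1-p) log₂(1-p) is the binary entropy function.

H(0.0238) = 0.1623 bits
C = 1 - 0.1623 = 0.8377 bits per symbol

This means we can reliably transmit up to 0.8377 bits of information per channel use.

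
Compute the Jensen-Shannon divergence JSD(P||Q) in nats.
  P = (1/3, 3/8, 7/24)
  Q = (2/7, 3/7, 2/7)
0.0018 nats

Jensen-Shannon divergence is:
JSD(P||Q) = 0.5 × D_KL(P||M) + 0.5 × D_KL(Q||M)
where M = 0.5 × (P + Q) is the mixture distribution.

M = 0.5 × (1/3, 3/8, 7/24) + 0.5 × (2/7, 3/7, 2/7) = (0.309524, 0.401786, 0.28869)

D_KL(P||M) = 0.0018 nats
D_KL(Q||M) = 0.0018 nats

JSD(P||Q) = 0.5 × 0.0018 + 0.5 × 0.0018 = 0.0018 nats

Unlike KL divergence, JSD is symmetric and bounded: 0 ≤ JSD ≤ log(2).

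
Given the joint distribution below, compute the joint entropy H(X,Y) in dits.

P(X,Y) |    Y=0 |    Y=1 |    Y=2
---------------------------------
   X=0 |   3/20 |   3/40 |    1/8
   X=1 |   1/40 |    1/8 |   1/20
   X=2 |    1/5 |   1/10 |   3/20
0.9022 dits

Joint entropy is H(X,Y) = -Σ_{x,y} p(x,y) log p(x,y).

Summing over all non-zero entries:
H(X,Y) = -[3/20·log_10(3/20) + 3/40·log_10(3/40) + 1/8·log_10(1/8) + 1/40·log_10(1/40) + 1/8·log_10(1/8) + 1/20·log_10(1/20) + 1/5·log_10(1/5) + 1/10·log_10(1/10) + 3/20·log_10(3/20)]
H(X,Y) = 0.9022 dits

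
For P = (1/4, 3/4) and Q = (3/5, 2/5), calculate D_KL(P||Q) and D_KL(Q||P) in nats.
D_KL(P||Q) = 0.2526, D_KL(Q||P) = 0.2738

KL divergence is not symmetric: D_KL(P||Q) ≠ D_KL(Q||P) in general.

D_KL(P||Q) = 0.2526 nats
D_KL(Q||P) = 0.2738 nats

No, they are not equal!

This asymmetry is why KL divergence is not a true distance metric.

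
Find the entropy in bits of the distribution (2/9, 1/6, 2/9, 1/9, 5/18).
2.2608 bits

Shannon entropy is H(X) = -Σ p(x) log p(x).

For P = (2/9, 1/6, 2/9, 1/9, 5/18):
H = -2/9 × log_2(2/9) -1/6 × log_2(1/6) -2/9 × log_2(2/9) -1/9 × log_2(1/9) -5/18 × log_2(5/18)
H = 2.2608 bits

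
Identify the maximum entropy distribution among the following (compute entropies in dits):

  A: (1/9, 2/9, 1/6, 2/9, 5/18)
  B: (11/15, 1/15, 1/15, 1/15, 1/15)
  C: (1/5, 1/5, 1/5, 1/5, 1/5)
C

For a discrete distribution over n outcomes, entropy is maximized by the uniform distribution.

Computing entropies:
H(A) = 0.6806 dits
H(B) = 0.4124 dits
H(C) = 0.6990 dits

The uniform distribution (where all probabilities equal 1/5) achieves the maximum entropy of log_10(5) = 0.6990 dits.

Distribution C has the highest entropy.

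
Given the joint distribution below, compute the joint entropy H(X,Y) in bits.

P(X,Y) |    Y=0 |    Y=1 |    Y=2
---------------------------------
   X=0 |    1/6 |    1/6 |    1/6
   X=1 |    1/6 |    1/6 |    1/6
2.5850 bits

Joint entropy is H(X,Y) = -Σ_{x,y} p(x,y) log p(x,y).

Summing over all non-zero entries:
H(X,Y) = -[1/6·log_2(1/6) + 1/6·log_2(1/6) + 1/6·log_2(1/6) + 1/6·log_2(1/6) + 1/6·log_2(1/6) + 1/6·log_2(1/6)]
H(X,Y) = 2.5850 bits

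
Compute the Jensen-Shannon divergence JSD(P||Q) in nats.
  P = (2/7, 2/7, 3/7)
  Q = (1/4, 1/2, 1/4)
0.0273 nats

Jensen-Shannon divergence is:
JSD(P||Q) = 0.5 × D_KL(P||M) + 0.5 × D_KL(Q||M)
where M = 0.5 × (P + Q) is the mixture distribution.

M = 0.5 × (2/7, 2/7, 3/7) + 0.5 × (1/4, 1/2, 1/4) = (0.267857, 11/28, 0.339286)

D_KL(P||M) = 0.0276 nats
D_KL(Q||M) = 0.0270 nats

JSD(P||Q) = 0.5 × 0.0276 + 0.5 × 0.0270 = 0.0273 nats

Unlike KL divergence, JSD is symmetric and bounded: 0 ≤ JSD ≤ log(2).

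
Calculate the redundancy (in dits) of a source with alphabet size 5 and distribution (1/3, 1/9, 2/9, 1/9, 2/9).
0.0376 dits

Redundancy measures how far a source is from maximum entropy:
R = H_max - H(X)

Maximum entropy for 5 symbols: H_max = log_10(5) = 0.6990 dits
Actual entropy: H(X) = 0.6614 dits
Redundancy: R = 0.6990 - 0.6614 = 0.0376 dits

This redundancy represents potential for compression: the source could be compressed by 0.0376 dits per symbol.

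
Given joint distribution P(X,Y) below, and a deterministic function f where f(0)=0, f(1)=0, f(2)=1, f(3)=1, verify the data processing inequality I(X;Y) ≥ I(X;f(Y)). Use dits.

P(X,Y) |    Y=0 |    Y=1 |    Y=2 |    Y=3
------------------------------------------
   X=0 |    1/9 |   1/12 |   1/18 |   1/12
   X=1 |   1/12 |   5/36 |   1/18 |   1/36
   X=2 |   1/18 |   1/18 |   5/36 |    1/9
I(X;Y) = 0.0347, I(X;f(Y)) = 0.0275, inequality holds: 0.0347 ≥ 0.0275

Data Processing Inequality: For any Markov chain X → Y → Z, we have I(X;Y) ≥ I(X;Z).

Here Z = f(Y) is a deterministic function of Y, forming X → Y → Z.

Original I(X;Y) = 0.0347 dits

After applying f:
P(X,Z) where Z=f(Y):
- P(X,Z=0) = P(X,Y=0) + P(X,Y=1)
- P(X,Z=1) = P(X,Y=2) + P(X,Y=3)

I(X;Z) = I(X;f(Y)) = 0.0275 dits

Verification: 0.0347 ≥ 0.0275 ✓

Information cannot be created by processing; the function f can only lose information about X.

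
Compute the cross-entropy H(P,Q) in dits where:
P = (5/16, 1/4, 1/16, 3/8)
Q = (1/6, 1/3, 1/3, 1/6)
0.6841 dits

Cross-entropy: H(P,Q) = -Σ p(x) log q(x)

Alternatively: H(P,Q) = H(P) + D_KL(P||Q)
H(P) = 0.5434 dits
D_KL(P||Q) = 0.1407 dits

H(P,Q) = 0.5434 + 0.1407 = 0.6841 dits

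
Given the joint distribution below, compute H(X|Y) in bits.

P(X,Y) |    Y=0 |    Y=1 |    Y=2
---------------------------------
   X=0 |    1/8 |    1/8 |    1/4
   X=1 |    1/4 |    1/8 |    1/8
0.9387 bits

Using the chain rule: H(X|Y) = H(X,Y) - H(Y)

First, compute H(X,Y) = 2.5000 bits

Marginal P(Y) = (3/8, 1/4, 3/8)
H(Y) = 1.5613 bits

H(X|Y) = H(X,Y) - H(Y) = 2.5000 - 1.5613 = 0.9387 bits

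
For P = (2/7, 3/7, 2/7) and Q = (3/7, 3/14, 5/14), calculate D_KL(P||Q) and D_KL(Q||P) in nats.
D_KL(P||Q) = 0.1175, D_KL(Q||P) = 0.1049

KL divergence is not symmetric: D_KL(P||Q) ≠ D_KL(Q||P) in general.

D_KL(P||Q) = 0.1175 nats
D_KL(Q||P) = 0.1049 nats

No, they are not equal!

This asymmetry is why KL divergence is not a true distance metric.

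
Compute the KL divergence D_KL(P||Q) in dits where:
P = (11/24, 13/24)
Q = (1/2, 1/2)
0.0015 dits

KL divergence: D_KL(P||Q) = Σ p(x) log(p(x)/q(x))

Computing term by term:
  x=0: 11/24 × log_10[(11/24)/(1/2)] = 11/24 × -0.0378 = -0.0173
  x=1: 13/24 × log_10[(13/24)/(1/2)] = 13/24 × 0.0348 = 0.0188

D_KL(P||Q) = 0.0015 dits

Note: KL divergence is always non-negative and equals 0 iff P = Q.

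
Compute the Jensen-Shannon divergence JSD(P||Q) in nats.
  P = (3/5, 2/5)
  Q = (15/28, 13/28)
0.0021 nats

Jensen-Shannon divergence is:
JSD(P||Q) = 0.5 × D_KL(P||M) + 0.5 × D_KL(Q||M)
where M = 0.5 × (P + Q) is the mixture distribution.

M = 0.5 × (3/5, 2/5) + 0.5 × (15/28, 13/28) = (0.567857, 0.432143)

D_KL(P||M) = 0.0021 nats
D_KL(Q||M) = 0.0021 nats

JSD(P||Q) = 0.5 × 0.0021 + 0.5 × 0.0021 = 0.0021 nats

Unlike KL divergence, JSD is symmetric and bounded: 0 ≤ JSD ≤ log(2).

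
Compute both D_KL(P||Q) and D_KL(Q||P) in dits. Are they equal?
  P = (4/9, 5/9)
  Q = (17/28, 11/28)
D_KL(P||Q) = 0.0234, D_KL(Q||P) = 0.0231

KL divergence is not symmetric: D_KL(P||Q) ≠ D_KL(Q||P) in general.

D_KL(P||Q) = 0.0234 dits
D_KL(Q||P) = 0.0231 dits

No, they are not equal!

This asymmetry is why KL divergence is not a true distance metric.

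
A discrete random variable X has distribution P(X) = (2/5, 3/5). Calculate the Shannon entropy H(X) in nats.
0.6730 nats

Shannon entropy is H(X) = -Σ p(x) log p(x).

For P = (2/5, 3/5):
H = -2/5 × log_e(2/5) -3/5 × log_e(3/5)
H = 0.6730 nats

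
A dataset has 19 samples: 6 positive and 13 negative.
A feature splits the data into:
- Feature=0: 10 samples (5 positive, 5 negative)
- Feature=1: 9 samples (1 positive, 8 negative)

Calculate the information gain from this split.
0.1350 bits

Information Gain = H(Y) - H(Y|Feature)

Before split:
P(positive) = 6/19 = 0.3158
H(Y) = 0.8997 bits

After split:
Feature=0: H = 1.0000 bits (weight = 10/19)
Feature=1: H = 0.5033 bits (weight = 9/19)
H(Y|Feature) = (10/19)×1.0000 + (9/19)×0.5033 = 0.7647 bits

Information Gain = 0.8997 - 0.7647 = 0.1350 bits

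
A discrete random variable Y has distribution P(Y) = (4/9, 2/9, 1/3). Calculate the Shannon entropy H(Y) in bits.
1.5305 bits

Shannon entropy is H(X) = -Σ p(x) log p(x).

For P = (4/9, 2/9, 1/3):
H = -4/9 × log_2(4/9) -2/9 × log_2(2/9) -1/3 × log_2(1/3)
H = 1.5305 bits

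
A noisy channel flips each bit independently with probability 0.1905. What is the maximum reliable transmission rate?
0.2975 bits

For a binary symmetric channel (BSC) with error probability p:
Capacity C = 1 - H(p) bits per symbol

where H(p) = -p log₂(p) - (1-p) log₂(1-p) is the binary entropy function.

H(0.1905) = 0.7025 bits
C = 1 - 0.7025 = 0.2975 bits per symbol

This means we can reliably transmit up to 0.2975 bits of information per channel use.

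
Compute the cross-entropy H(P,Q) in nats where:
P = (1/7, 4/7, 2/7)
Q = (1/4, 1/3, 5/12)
1.0760 nats

Cross-entropy: H(P,Q) = -Σ p(x) log q(x)

Alternatively: H(P,Q) = H(P) + D_KL(P||Q)
H(P) = 0.9557 nats
D_KL(P||Q) = 0.1203 nats

H(P,Q) = 0.9557 + 0.1203 = 1.0760 nats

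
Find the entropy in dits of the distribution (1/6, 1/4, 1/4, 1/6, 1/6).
0.6901 dits

Shannon entropy is H(X) = -Σ p(x) log p(x).

For P = (1/6, 1/4, 1/4, 1/6, 1/6):
H = -1/6 × log_10(1/6) -1/4 × log_10(1/4) -1/4 × log_10(1/4) -1/6 × log_10(1/6) -1/6 × log_10(1/6)
H = 0.6901 dits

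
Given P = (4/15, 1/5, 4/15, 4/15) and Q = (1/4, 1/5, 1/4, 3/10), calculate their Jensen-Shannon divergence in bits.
0.0011 bits

Jensen-Shannon divergence is:
JSD(P||Q) = 0.5 × D_KL(P||M) + 0.5 × D_KL(Q||M)
where M = 0.5 × (P + Q) is the mixture distribution.

M = 0.5 × (4/15, 1/5, 4/15, 4/15) + 0.5 × (1/4, 1/5, 1/4, 3/10) = (0.258333, 1/5, 0.258333, 0.283333)

D_KL(P||M) = 0.0011 bits
D_KL(Q||M) = 0.0011 bits

JSD(P||Q) = 0.5 × 0.0011 + 0.5 × 0.0011 = 0.0011 bits

Unlike KL divergence, JSD is symmetric and bounded: 0 ≤ JSD ≤ log(2).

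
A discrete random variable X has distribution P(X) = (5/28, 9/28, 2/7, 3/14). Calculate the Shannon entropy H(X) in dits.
0.5908 dits

Shannon entropy is H(X) = -Σ p(x) log p(x).

For P = (5/28, 9/28, 2/7, 3/14):
H = -5/28 × log_10(5/28) -9/28 × log_10(9/28) -2/7 × log_10(2/7) -3/14 × log_10(3/14)
H = 0.5908 dits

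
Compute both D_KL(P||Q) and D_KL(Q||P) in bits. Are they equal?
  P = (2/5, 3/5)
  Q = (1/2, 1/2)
D_KL(P||Q) = 0.0290, D_KL(Q||P) = 0.0294

KL divergence is not symmetric: D_KL(P||Q) ≠ D_KL(Q||P) in general.

D_KL(P||Q) = 0.0290 bits
D_KL(Q||P) = 0.0294 bits

No, they are not equal!

This asymmetry is why KL divergence is not a true distance metric.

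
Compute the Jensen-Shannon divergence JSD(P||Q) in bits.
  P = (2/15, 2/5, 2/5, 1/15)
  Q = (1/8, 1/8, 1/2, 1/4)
0.0995 bits

Jensen-Shannon divergence is:
JSD(P||Q) = 0.5 × D_KL(P||M) + 0.5 × D_KL(Q||M)
where M = 0.5 × (P + Q) is the mixture distribution.

M = 0.5 × (2/15, 2/5, 2/5, 1/15) + 0.5 × (1/8, 1/8, 1/2, 1/4) = (0.129167, 0.2625, 9/20, 0.158333)

D_KL(P||M) = 0.0980 bits
D_KL(Q||M) = 0.1010 bits

JSD(P||Q) = 0.5 × 0.0980 + 0.5 × 0.1010 = 0.0995 bits

Unlike KL divergence, JSD is symmetric and bounded: 0 ≤ JSD ≤ log(2).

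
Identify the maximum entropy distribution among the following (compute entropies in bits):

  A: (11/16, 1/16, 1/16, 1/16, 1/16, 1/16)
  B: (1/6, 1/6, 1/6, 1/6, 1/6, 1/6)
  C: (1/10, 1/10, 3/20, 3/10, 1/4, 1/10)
B

For a discrete distribution over n outcomes, entropy is maximized by the uniform distribution.

Computing entropies:
H(A) = 1.6216 bits
H(B) = 2.5850 bits
H(C) = 2.4282 bits

The uniform distribution (where all probabilities equal 1/6) achieves the maximum entropy of log_2(6) = 2.5850 bits.

Distribution B has the highest entropy.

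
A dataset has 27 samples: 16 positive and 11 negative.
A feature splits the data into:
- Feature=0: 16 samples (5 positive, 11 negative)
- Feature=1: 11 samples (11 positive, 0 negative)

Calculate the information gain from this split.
0.4441 bits

Information Gain = H(Y) - H(Y|Feature)

Before split:
P(positive) = 16/27 = 0.5926
H(Y) = 0.9751 bits

After split:
Feature=0: H = 0.8960 bits (weight = 16/27)
Feature=1: H = 0.0000 bits (weight = 11/27)
H(Y|Feature) = (16/27)×0.8960 + (11/27)×0.0000 = 0.5310 bits

Information Gain = 0.9751 - 0.5310 = 0.4441 bits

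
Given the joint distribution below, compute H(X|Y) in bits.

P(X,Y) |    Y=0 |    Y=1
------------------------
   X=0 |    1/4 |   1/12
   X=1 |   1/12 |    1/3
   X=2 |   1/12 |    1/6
1.3755 bits

Using the chain rule: H(X|Y) = H(X,Y) - H(Y)

First, compute H(X,Y) = 2.3554 bits

Marginal P(Y) = (5/12, 7/12)
H(Y) = 0.9799 bits

H(X|Y) = H(X,Y) - H(Y) = 2.3554 - 0.9799 = 1.3755 bits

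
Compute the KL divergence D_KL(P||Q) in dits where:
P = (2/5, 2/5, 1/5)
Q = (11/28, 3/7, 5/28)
0.0010 dits

KL divergence: D_KL(P||Q) = Σ p(x) log(p(x)/q(x))

Computing term by term:
  x=0: 2/5 × log_10[(2/5)/(11/28)] = 2/5 × 0.0078 = 0.0031
  x=1: 2/5 × log_10[(2/5)/(3/7)] = 2/5 × -0.0300 = -0.0120
  x=2: 1/5 × log_10[(1/5)/(5/28)] = 1/5 × 0.0492 = 0.0098

D_KL(P||Q) = 0.0010 dits

Note: KL divergence is always non-negative and equals 0 iff P = Q.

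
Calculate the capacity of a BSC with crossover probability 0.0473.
0.7252 bits

For a binary symmetric channel (BSC) with error probability p:
Capacity C = 1 - H(p) bits per symbol

where H(p) = -p log₂(p) - (1-p) log₂(1-p) is the binary entropy function.

H(0.0473) = 0.2748 bits
C = 1 - 0.2748 = 0.7252 bits per symbol

This means we can reliably transmit up to 0.7252 bits of information per channel use.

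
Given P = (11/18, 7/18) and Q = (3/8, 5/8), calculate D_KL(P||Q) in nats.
0.1139 nats

KL divergence: D_KL(P||Q) = Σ p(x) log(p(x)/q(x))

Computing term by term:
  x=0: 11/18 × log_e[(11/18)/(3/8)] = 11/18 × 0.4884 = 0.2984
  x=1: 7/18 × log_e[(7/18)/(5/8)] = 7/18 × -0.4745 = -0.1845

D_KL(P||Q) = 0.1139 nats

Note: KL divergence is always non-negative and equals 0 iff P = Q.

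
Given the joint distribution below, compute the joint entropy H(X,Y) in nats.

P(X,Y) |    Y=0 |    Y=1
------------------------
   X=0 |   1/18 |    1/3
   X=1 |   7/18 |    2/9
1.2283 nats

Joint entropy is H(X,Y) = -Σ_{x,y} p(x,y) log p(x,y).

Summing over all non-zero entries:
H(X,Y) = -[1/18·log_e(1/18) + 1/3·log_e(1/3) + 7/18·log_e(7/18) + 2/9·log_e(2/9)]
H(X,Y) = 1.2283 nats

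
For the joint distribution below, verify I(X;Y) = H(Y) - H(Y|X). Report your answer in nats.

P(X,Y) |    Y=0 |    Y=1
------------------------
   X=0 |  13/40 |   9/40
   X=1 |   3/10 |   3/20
I(X;Y) = 0.0030 nats

Mutual information has multiple equivalent forms:
- I(X;Y) = H(X) - H(X|Y)
- I(X;Y) = H(Y) - H(Y|X)
- I(X;Y) = H(X) + H(Y) - H(X,Y)

Computing all quantities:
H(X) = 0.6881, H(Y) = 0.6616, H(X,Y) = 1.3467
H(X|Y) = 0.6851, H(Y|X) = 0.6585

Verification:
H(X) - H(X|Y) = 0.6881 - 0.6851 = 0.0030
H(Y) - H(Y|X) = 0.6616 - 0.6585 = 0.0030
H(X) + H(Y) - H(X,Y) = 0.6881 + 0.6616 - 1.3467 = 0.0030

All forms give I(X;Y) = 0.0030 nats. ✓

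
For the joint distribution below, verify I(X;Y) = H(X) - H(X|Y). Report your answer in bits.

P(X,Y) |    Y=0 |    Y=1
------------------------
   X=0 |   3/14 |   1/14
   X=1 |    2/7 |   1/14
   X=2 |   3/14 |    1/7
I(X;Y) = 0.0267 bits

Mutual information has multiple equivalent forms:
- I(X;Y) = H(X) - H(X|Y)
- I(X;Y) = H(Y) - H(Y|X)
- I(X;Y) = H(X) + H(Y) - H(X,Y)

Computing all quantities:
H(X) = 1.5774, H(Y) = 0.8631, H(X,Y) = 2.4138
H(X|Y) = 1.5507, H(Y|X) = 0.8364

Verification:
H(X) - H(X|Y) = 1.5774 - 1.5507 = 0.0267
H(Y) - H(Y|X) = 0.8631 - 0.8364 = 0.0267
H(X) + H(Y) - H(X,Y) = 1.5774 + 0.8631 - 2.4138 = 0.0267

All forms give I(X;Y) = 0.0267 bits. ✓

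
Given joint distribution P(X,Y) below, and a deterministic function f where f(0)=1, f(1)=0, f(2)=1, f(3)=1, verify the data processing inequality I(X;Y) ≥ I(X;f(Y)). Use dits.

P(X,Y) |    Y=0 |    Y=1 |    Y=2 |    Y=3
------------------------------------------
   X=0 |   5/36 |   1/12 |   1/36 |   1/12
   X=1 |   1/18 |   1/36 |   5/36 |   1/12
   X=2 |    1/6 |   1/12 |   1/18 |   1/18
I(X;Y) = 0.0412, I(X;f(Y)) = 0.0074, inequality holds: 0.0412 ≥ 0.0074

Data Processing Inequality: For any Markov chain X → Y → Z, we have I(X;Y) ≥ I(X;Z).

Here Z = f(Y) is a deterministic function of Y, forming X → Y → Z.

Original I(X;Y) = 0.0412 dits

After applying f:
P(X,Z) where Z=f(Y):
- P(X,Z=0) = P(X,Y=1)
- P(X,Z=1) = P(X,Y=0) + P(X,Y=2) + P(X,Y=3)

I(X;Z) = I(X;f(Y)) = 0.0074 dits

Verification: 0.0412 ≥ 0.0074 ✓

Information cannot be created by processing; the function f can only lose information about X.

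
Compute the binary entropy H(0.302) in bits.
0.8837 bits

The binary entropy function is:
H(p) = -p log(p) - (1-p) log(1-p)

H(0.302) = -0.302 × log_2(0.302) - 0.698 × log_2(0.698)
H(0.302) = 0.8837 bits

Note: Binary entropy is maximized at p=0.5 (H=1 bit) and minimized at p=0 or p=1 (H=0).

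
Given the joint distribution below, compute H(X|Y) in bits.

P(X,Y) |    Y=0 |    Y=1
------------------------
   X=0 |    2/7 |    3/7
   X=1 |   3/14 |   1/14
0.7885 bits

Using the chain rule: H(X|Y) = H(X,Y) - H(Y)

First, compute H(X,Y) = 1.7885 bits

Marginal P(Y) = (1/2, 1/2)
H(Y) = 1.0000 bits

H(X|Y) = H(X,Y) - H(Y) = 1.7885 - 1.0000 = 0.7885 bits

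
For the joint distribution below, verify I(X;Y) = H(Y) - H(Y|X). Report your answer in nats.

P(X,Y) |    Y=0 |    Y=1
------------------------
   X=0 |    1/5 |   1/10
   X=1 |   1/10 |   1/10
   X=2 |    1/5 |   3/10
I(X;Y) = 0.0271 nats

Mutual information has multiple equivalent forms:
- I(X;Y) = H(X) - H(X|Y)
- I(X;Y) = H(Y) - H(Y|X)
- I(X;Y) = H(X) + H(Y) - H(X,Y)

Computing all quantities:
H(X) = 1.0297, H(Y) = 0.6931, H(X,Y) = 1.6957
H(X|Y) = 1.0026, H(Y|X) = 0.6661

Verification:
H(X) - H(X|Y) = 1.0297 - 1.0026 = 0.0271
H(Y) - H(Y|X) = 0.6931 - 0.6661 = 0.0271
H(X) + H(Y) - H(X,Y) = 1.0297 + 0.6931 - 1.6957 = 0.0271

All forms give I(X;Y) = 0.0271 nats. ✓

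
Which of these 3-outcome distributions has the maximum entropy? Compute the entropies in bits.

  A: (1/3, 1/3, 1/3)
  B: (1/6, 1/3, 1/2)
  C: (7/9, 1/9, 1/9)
A

For a discrete distribution over n outcomes, entropy is maximized by the uniform distribution.

Computing entropies:
H(A) = 1.5850 bits
H(B) = 1.4591 bits
H(C) = 0.9864 bits

The uniform distribution (where all probabilities equal 1/3) achieves the maximum entropy of log_2(3) = 1.5850 bits.

Distribution A has the highest entropy.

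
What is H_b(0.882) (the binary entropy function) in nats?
0.3629 nats

The binary entropy function is:
H(p) = -p log(p) - (1-p) log(1-p)

H(0.882) = -0.882 × log_e(0.882) - 0.118 × log_e(0.118)
H(0.882) = 0.3629 nats

Note: Binary entropy is maximized at p=0.5 (H=1 bit) and minimized at p=0 or p=1 (H=0).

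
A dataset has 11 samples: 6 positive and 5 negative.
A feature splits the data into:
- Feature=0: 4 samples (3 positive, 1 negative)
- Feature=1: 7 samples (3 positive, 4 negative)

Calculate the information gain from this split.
0.0721 bits

Information Gain = H(Y) - H(Y|Feature)

Before split:
P(positive) = 6/11 = 0.5455
H(Y) = 0.9940 bits

After split:
Feature=0: H = 0.8113 bits (weight = 4/11)
Feature=1: H = 0.9852 bits (weight = 7/11)
H(Y|Feature) = (4/11)×0.8113 + (7/11)×0.9852 = 0.9220 bits

Information Gain = 0.9940 - 0.9220 = 0.0721 bits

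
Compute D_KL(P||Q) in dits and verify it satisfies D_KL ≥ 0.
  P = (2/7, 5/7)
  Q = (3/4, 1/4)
0.2059 dits

KL divergence satisfies the Gibbs inequality: D_KL(P||Q) ≥ 0 for all distributions P, Q.

D_KL(P||Q) = Σ p(x) log(p(x)/q(x))
Term by term:
  x=0: 2/7 × log_10[(2/7)/(3/4)] = -0.1198
  x=1: 5/7 × log_10[(5/7)/(1/4)] = 0.3257
D_KL(P||Q) = 0.2059 dits

D_KL(P||Q) = 0.2059 ≥ 0 ✓

This non-negativity is a fundamental property: relative entropy cannot be negative because it measures how different Q is from P.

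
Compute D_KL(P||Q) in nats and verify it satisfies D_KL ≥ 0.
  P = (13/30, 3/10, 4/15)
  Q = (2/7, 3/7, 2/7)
0.0551 nats

KL divergence satisfies the Gibbs inequality: D_KL(P||Q) ≥ 0 for all distributions P, Q.

D_KL(P||Q) = Σ p(x) log(p(x)/q(x))
Term by term:
  x=0: 13/30 × log_e[(13/30)/(2/7)] = 0.1805
  x=1: 3/10 × log_e[(3/10)/(3/7)] = -0.1070
  x=2: 4/15 × log_e[(4/15)/(2/7)] = -0.0184
D_KL(P||Q) = 0.0551 nats

D_KL(P||Q) = 0.0551 ≥ 0 ✓

This non-negativity is a fundamental property: relative entropy cannot be negative because it measures how different Q is from P.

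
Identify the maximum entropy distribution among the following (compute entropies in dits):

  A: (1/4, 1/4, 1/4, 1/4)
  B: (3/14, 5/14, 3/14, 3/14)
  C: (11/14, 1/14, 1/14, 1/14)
A

For a discrete distribution over n outcomes, entropy is maximized by the uniform distribution.

Computing entropies:
H(A) = 0.6021 dits
H(B) = 0.5898 dits
H(C) = 0.3279 dits

The uniform distribution (where all probabilities equal 1/4) achieves the maximum entropy of log_10(4) = 0.6021 dits.

Distribution A has the highest entropy.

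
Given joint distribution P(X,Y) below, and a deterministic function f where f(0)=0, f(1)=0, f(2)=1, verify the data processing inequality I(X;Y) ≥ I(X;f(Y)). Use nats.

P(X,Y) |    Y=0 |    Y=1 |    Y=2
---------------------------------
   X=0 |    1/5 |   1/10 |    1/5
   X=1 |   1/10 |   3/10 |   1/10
I(X;Y) = 0.0863, I(X;f(Y)) = 0.0242, inequality holds: 0.0863 ≥ 0.0242

Data Processing Inequality: For any Markov chain X → Y → Z, we have I(X;Y) ≥ I(X;Z).

Here Z = f(Y) is a deterministic function of Y, forming X → Y → Z.

Original I(X;Y) = 0.0863 nats

After applying f:
P(X,Z) where Z=f(Y):
- P(X,Z=0) = P(X,Y=0) + P(X,Y=1)
- P(X,Z=1) = P(X,Y=2)

I(X;Z) = I(X;f(Y)) = 0.0242 nats

Verification: 0.0863 ≥ 0.0242 ✓

Information cannot be created by processing; the function f can only lose information about X.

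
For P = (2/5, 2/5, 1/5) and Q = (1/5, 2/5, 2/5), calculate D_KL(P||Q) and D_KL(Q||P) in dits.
D_KL(P||Q) = 0.0602, D_KL(Q||P) = 0.0602

KL divergence is not symmetric: D_KL(P||Q) ≠ D_KL(Q||P) in general.

D_KL(P||Q) = 0.0602 dits
D_KL(Q||P) = 0.0602 dits

In this case they happen to be equal (to 4 decimal places).

This asymmetry is why KL divergence is not a true distance metric.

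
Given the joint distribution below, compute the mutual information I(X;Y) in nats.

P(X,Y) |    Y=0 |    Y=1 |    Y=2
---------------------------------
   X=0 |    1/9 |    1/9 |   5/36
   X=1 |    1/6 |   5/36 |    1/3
0.0093 nats

Mutual information: I(X;Y) = H(X) + H(Y) - H(X,Y)

Marginals:
P(X) = (13/36, 23/36), H(X) = 0.6541 nats
P(Y) = (5/18, 1/4, 17/36), H(Y) = 1.0567 nats

Joint entropy: H(X,Y) = 1.7015 nats

I(X;Y) = 0.6541 + 1.0567 - 1.7015 = 0.0093 nats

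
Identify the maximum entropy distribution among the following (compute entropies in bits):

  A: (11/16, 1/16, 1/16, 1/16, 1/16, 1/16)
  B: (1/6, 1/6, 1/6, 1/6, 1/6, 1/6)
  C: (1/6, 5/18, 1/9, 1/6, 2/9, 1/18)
B

For a discrete distribution over n outcomes, entropy is maximized by the uniform distribution.

Computing entropies:
H(A) = 1.6216 bits
H(B) = 2.5850 bits
H(C) = 2.4411 bits

The uniform distribution (where all probabilities equal 1/6) achieves the maximum entropy of log_2(6) = 2.5850 bits.

Distribution B has the highest entropy.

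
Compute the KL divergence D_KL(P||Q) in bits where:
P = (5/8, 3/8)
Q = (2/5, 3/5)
0.1481 bits

KL divergence: D_KL(P||Q) = Σ p(x) log(p(x)/q(x))

Computing term by term:
  x=0: 5/8 × log_2[(5/8)/(2/5)] = 5/8 × 0.6439 = 0.4024
  x=1: 3/8 × log_2[(3/8)/(3/5)] = 3/8 × -0.6781 = -0.2543

D_KL(P||Q) = 0.1481 bits

Note: KL divergence is always non-negative and equals 0 iff P = Q.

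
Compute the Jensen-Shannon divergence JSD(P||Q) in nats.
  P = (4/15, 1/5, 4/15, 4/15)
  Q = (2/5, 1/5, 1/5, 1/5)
0.0115 nats

Jensen-Shannon divergence is:
JSD(P||Q) = 0.5 × D_KL(P||M) + 0.5 × D_KL(Q||M)
where M = 0.5 × (P + Q) is the mixture distribution.

M = 0.5 × (4/15, 1/5, 4/15, 4/15) + 0.5 × (2/5, 1/5, 1/5, 1/5) = (1/3, 1/5, 7/30, 7/30)

D_KL(P||M) = 0.0117 nats
D_KL(Q||M) = 0.0113 nats

JSD(P||Q) = 0.5 × 0.0117 + 0.5 × 0.0113 = 0.0115 nats

Unlike KL divergence, JSD is symmetric and bounded: 0 ≤ JSD ≤ log(2).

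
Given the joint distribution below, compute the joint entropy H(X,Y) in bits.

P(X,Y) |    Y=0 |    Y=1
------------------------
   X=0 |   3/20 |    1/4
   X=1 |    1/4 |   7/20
1.9406 bits

Joint entropy is H(X,Y) = -Σ_{x,y} p(x,y) log p(x,y).

Summing over all non-zero entries:
H(X,Y) = -[3/20·log_2(3/20) + 1/4·log_2(1/4) + 1/4·log_2(1/4) + 7/20·log_2(7/20)]
H(X,Y) = 1.9406 bits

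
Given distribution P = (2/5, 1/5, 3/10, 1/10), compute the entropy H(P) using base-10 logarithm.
0.5558 dits

Shannon entropy is H(X) = -Σ p(x) log p(x).

For P = (2/5, 1/5, 3/10, 1/10):
H = -2/5 × log_10(2/5) -1/5 × log_10(1/5) -3/10 × log_10(3/10) -1/10 × log_10(1/10)
H = 0.5558 dits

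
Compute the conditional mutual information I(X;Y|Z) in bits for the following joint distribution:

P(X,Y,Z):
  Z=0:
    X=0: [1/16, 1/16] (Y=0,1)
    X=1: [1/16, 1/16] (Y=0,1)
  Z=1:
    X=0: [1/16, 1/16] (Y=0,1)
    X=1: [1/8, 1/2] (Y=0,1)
0.0323 bits

Conditional mutual information: I(X;Y|Z) = H(X|Z) + H(Y|Z) - H(X,Y|Z)

H(Z) = 0.8113
H(X,Z) = 1.5488 → H(X|Z) = 0.7375
H(Y,Z) = 1.6697 → H(Y|Z) = 0.8585
H(X,Y,Z) = 2.3750 → H(X,Y|Z) = 1.5637

I(X;Y|Z) = 0.7375 + 0.8585 - 1.5637 = 0.0323 bits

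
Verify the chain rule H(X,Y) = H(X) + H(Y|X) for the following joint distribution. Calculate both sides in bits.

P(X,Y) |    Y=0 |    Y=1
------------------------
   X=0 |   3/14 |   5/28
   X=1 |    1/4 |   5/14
H(X,Y) = 1.9506, H(X) = 0.9666, H(Y|X) = 0.9839 (all in bits)

Chain rule: H(X,Y) = H(X) + H(Y|X)

Left side — joint entropy directly:
H(X,Y) = -Σ p(x,y) log p(x,y) = 1.9506 bits

Right side — compute H(Y|X) from the conditional distributions:
P(X) = (11/28, 17/28), so H(X) = 0.9666 bits
H(Y|X) = Σ_x P(X=x) · H(Y|X=x):
  P(Y|X=0) = (6/11, 5/11), H(Y|X=0) = 0.9940, weight P(X=0) = 11/28
  P(Y|X=1) = (7/17, 10/17), H(Y|X=1) = 0.9774, weight P(X=1) = 17/28
H(Y|X) = 0.9839 bits

H(X) + H(Y|X) = 0.9666 + 0.9839 = 1.9506 bits

Both sides equal 1.9506 bits. ✓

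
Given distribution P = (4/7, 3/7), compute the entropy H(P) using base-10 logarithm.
0.2966 dits

Shannon entropy is H(X) = -Σ p(x) log p(x).

For P = (4/7, 3/7):
H = -4/7 × log_10(4/7) -3/7 × log_10(3/7)
H = 0.2966 dits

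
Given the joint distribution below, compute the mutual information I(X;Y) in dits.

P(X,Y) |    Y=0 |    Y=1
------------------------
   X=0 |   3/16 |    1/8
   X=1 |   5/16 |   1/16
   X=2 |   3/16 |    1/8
0.0137 dits

Mutual information: I(X;Y) = H(X) + H(Y) - H(X,Y)

Marginals:
P(X) = (5/16, 3/8, 5/16), H(X) = 0.4755 dits
P(Y) = (11/16, 5/16), H(Y) = 0.2697 dits

Joint entropy: H(X,Y) = 0.7315 dits

I(X;Y) = 0.4755 + 0.2697 - 0.7315 = 0.0137 dits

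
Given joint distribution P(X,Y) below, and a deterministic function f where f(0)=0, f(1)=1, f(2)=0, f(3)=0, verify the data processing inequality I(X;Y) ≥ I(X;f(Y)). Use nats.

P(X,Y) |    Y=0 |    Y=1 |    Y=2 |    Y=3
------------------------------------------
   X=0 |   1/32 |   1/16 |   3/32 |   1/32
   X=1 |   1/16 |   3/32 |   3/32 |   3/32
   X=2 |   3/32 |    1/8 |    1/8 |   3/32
I(X;Y) = 0.0132, I(X;f(Y)) = 0.0001, inequality holds: 0.0132 ≥ 0.0001

Data Processing Inequality: For any Markov chain X → Y → Z, we have I(X;Y) ≥ I(X;Z).

Here Z = f(Y) is a deterministic function of Y, forming X → Y → Z.

Original I(X;Y) = 0.0132 nats

After applying f:
P(X,Z) where Z=f(Y):
- P(X,Z=0) = P(X,Y=0) + P(X,Y=2) + P(X,Y=3)
- P(X,Z=1) = P(X,Y=1)

I(X;Z) = I(X;f(Y)) = 0.0001 nats

Verification: 0.0132 ≥ 0.0001 ✓

Information cannot be created by processing; the function f can only lose information about X.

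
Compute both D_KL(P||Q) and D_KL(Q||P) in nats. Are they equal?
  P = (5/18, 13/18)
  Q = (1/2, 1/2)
D_KL(P||Q) = 0.1023, D_KL(Q||P) = 0.1100

KL divergence is not symmetric: D_KL(P||Q) ≠ D_KL(Q||P) in general.

D_KL(P||Q) = 0.1023 nats
D_KL(Q||P) = 0.1100 nats

No, they are not equal!

This asymmetry is why KL divergence is not a true distance metric.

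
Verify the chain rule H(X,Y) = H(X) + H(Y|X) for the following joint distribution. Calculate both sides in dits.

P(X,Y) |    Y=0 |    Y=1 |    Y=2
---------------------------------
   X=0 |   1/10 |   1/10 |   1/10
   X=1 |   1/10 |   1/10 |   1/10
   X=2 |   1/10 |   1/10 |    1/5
H(X,Y) = 0.9398, H(X) = 0.4729, H(Y|X) = 0.4669 (all in dits)

Chain rule: H(X,Y) = H(X) + H(Y|X)

Left side — joint entropy directly:
H(X,Y) = -Σ p(x,y) log p(x,y) = 0.9398 dits

Right side — compute H(Y|X) from the conditional distributions:
P(X) = (3/10, 3/10, 2/5), so H(X) = 0.4729 dits
H(Y|X) = Σ_x P(X=x) · H(Y|X=x):
  P(Y|X=0) = (1/3, 1/3, 1/3), H(Y|X=0) = 0.4771, weight P(X=0) = 3/10
  P(Y|X=1) = (1/3, 1/3, 1/3), H(Y|X=1) = 0.4771, weight P(X=1) = 3/10
  P(Y|X=2) = (1/4, 1/4, 1/2), H(Y|X=2) = 0.4515, weight P(X=2) = 2/5
H(Y|X) = 0.4669 dits

H(X) + H(Y|X) = 0.4729 + 0.4669 = 0.9398 dits

Both sides equal 0.9398 dits. ✓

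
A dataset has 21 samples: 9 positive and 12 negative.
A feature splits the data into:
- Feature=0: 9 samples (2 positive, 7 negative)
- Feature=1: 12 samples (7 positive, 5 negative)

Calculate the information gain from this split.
0.0978 bits

Information Gain = H(Y) - H(Y|Feature)

Before split:
P(positive) = 9/21 = 0.4286
H(Y) = 0.9852 bits

After split:
Feature=0: H = 0.7642 bits (weight = 9/21)
Feature=1: H = 0.9799 bits (weight = 12/21)
H(Y|Feature) = (9/21)×0.7642 + (12/21)×0.9799 = 0.8874 bits

Information Gain = 0.9852 - 0.8874 = 0.0978 bits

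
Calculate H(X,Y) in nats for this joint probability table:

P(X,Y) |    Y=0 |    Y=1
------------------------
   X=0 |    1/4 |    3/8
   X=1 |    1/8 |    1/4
1.3209 nats

Joint entropy is H(X,Y) = -Σ_{x,y} p(x,y) log p(x,y).

Summing over all non-zero entries:
H(X,Y) = -[1/4·log_e(1/4) + 3/8·log_e(3/8) + 1/8·log_e(1/8) + 1/4·log_e(1/4)]
H(X,Y) = 1.3209 nats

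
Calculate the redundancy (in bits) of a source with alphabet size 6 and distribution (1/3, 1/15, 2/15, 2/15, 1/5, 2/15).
0.1690 bits

Redundancy measures how far a source is from maximum entropy:
R = H_max - H(X)

Maximum entropy for 6 symbols: H_max = log_2(6) = 2.5850 bits
Actual entropy: H(X) = 2.4159 bits
Redundancy: R = 2.5850 - 2.4159 = 0.1690 bits

This redundancy represents potential for compression: the source could be compressed by 0.1690 bits per symbol.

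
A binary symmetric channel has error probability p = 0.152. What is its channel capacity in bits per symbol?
0.3852 bits

For a binary symmetric channel (BSC) with error probability p:
Capacity C = 1 - H(p) bits per symbol

where H(p) = -p log₂(p) - (1-p) log₂(1-p) is the binary entropy function.

H(0.152) = 0.6148 bits
C = 1 - 0.6148 = 0.3852 bits per symbol

This means we can reliably transmit up to 0.3852 bits of information per channel use.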